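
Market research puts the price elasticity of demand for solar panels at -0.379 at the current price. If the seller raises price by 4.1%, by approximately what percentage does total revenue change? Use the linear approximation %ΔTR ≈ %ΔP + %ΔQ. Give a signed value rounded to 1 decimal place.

%ΔQ ≈ Ed × %ΔP = (-0.379) × (+4.1%) = -1.5539%
%ΔTR ≈ %ΔP + %ΔQ = (+4.1%) + (-1.5539%) = +2.5461%

+2.5%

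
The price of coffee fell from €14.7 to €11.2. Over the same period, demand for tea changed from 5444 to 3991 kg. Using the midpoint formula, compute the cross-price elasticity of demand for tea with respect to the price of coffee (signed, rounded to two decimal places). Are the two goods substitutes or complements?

1.14; substitutes

%ΔQ_{tea} = (3991 − 5444)/avg = -1453/4717.5 = -0.308002…
%ΔP_{coffee} = (11.2 − 14.7)/avg = -3.5/12.95 = -0.270270…
E_cross = (-1453/4717.5) / (-3.5/12.95) = 1.1396…
E_cross > 0 ⇒ the goods are substitutes.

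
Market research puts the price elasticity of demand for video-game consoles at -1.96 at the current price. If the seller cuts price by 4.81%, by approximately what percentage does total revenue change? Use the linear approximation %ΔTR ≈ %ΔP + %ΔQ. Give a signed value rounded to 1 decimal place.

+4.6%

%ΔQ ≈ Ed × %ΔP = (-1.96) × (-4.81%) = +9.4276%
%ΔTR ≈ %ΔP + %ΔQ = (-4.81%) + (+9.4276%) = +4.6176%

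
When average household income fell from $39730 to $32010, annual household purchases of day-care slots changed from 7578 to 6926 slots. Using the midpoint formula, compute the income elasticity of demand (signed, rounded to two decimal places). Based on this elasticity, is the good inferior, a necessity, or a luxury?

0.42; necessity

%ΔQ = (6926 − 7578)/[( 7578 + 6926)/2] = -652/7252 = -0.089906…
%ΔIncome = (32010 − 39730)/[( 39730 + 32010)/2] = -7720/35870 = -0.215221…
E_income = (-652/7252) / (-7720/35870) = 0.4177…
0 < E_income < 1 ⇒ normal good, necessity.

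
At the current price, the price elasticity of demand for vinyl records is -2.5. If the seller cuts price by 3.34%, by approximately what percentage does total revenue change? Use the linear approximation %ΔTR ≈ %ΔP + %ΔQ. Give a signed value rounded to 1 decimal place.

%ΔQ ≈ Ed × %ΔP = (-2.5) × (-3.34%) = +8.3500%
%ΔTR ≈ %ΔP + %ΔQ = (-3.34%) + (+8.3500%) = +5.0100%

+5.0%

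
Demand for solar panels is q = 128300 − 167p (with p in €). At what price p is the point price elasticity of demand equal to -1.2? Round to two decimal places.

419.05

Ed = −167p/(128300 − 167p). Set this equal to -1.2:
167p = 1.2·(128300 − 167p) ⇒ 167p(1 + 1.2) = 1.2·128300
p = 1.2·128300 / (167·2.2) = 419.0528…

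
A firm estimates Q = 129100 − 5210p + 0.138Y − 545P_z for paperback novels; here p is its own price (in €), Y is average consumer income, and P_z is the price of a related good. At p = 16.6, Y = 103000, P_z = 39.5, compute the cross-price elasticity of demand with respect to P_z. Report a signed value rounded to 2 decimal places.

-0.61

At the given values, Q = 129100 − 5210(16.6) + 0.138(103000) − 545(39.5) = 35300.5.
∂Q/∂P_z = -545.
E = (-545) × (39.5/35300.5) = -0.6098…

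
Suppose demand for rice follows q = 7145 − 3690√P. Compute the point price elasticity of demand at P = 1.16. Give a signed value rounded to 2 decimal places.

dq/dP = −3690/(2√P) = -1713.04. At P = 1.16, q = 3170.75.
Ed = (dq/dP)·(P/q) = (-1713.04) × (1.16/3170.75) = -0.6267…

-0.63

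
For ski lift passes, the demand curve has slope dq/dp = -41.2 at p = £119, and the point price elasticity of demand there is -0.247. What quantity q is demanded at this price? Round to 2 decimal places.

19849.39

Ed = (dq/dp)·(p/q) ⇒ q = (dq/dp)·p/Ed = (-41.2)·119/(-0.247) = 19849.3927…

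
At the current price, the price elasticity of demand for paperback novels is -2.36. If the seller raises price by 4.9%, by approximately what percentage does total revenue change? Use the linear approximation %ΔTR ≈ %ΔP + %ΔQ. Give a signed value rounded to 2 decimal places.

-6.66%

%ΔQ ≈ Ed × %ΔP = (-2.36) × (+4.9%) = -11.5640%
%ΔTR ≈ %ΔP + %ΔQ = (+4.9%) + (-11.5640%) = -6.6640%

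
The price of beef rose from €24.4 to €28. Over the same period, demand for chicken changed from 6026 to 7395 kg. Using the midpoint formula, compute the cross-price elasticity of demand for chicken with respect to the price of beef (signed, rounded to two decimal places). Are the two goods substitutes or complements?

1.48; substitutes

%ΔQ_{chicken} = (7395 − 6026)/avg = 1369/6710.5 = 0.204008…
%ΔP_{beef} = (28 − 24.4)/avg = 3.6/26.2 = 0.137404…
E_cross = (1369/6710.5) / (3.6/26.2) = 1.4847…
E_cross > 0 ⇒ the goods are substitutes.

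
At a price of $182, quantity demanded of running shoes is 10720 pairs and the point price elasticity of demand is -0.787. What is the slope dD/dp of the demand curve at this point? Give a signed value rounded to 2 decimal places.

Ed = (dD/dp)·(p/D) ⇒ dD/dp = Ed·D/p = (-0.787)·10720/182 = -46.3551…

-46.36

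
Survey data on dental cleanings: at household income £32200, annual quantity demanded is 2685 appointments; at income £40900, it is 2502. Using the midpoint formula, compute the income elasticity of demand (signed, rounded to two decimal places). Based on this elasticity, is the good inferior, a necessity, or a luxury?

-0.30; inferior

%ΔQ = (2502 − 2685)/[( 2685 + 2502)/2] = -183/2593.5 = -0.070561…
%ΔIncome = (40900 − 32200)/[( 32200 + 40900)/2] = 8700/36550 = 0.238030…
E_income = (-183/2593.5) / (8700/36550) = -0.2964…
E_income < 0 ⇒ inferior good.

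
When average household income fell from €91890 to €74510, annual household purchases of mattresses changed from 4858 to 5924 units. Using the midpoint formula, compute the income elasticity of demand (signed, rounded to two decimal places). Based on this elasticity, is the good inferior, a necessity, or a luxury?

%ΔQ = (5924 − 4858)/[( 4858 + 5924)/2] = 1066/5391 = 0.197736…
%ΔIncome = (74510 − 91890)/[( 91890 + 74510)/2] = -17380/83200 = -0.208894…
E_income = (1066/5391) / (-17380/83200) = -0.9465…
E_income < 0 ⇒ inferior good.

-0.95; inferior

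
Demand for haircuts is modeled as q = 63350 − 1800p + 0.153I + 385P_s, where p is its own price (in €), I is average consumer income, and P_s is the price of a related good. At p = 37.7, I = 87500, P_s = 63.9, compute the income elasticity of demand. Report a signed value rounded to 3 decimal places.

0.400

At the given values, q = 63350 − 1800(37.7) + 0.153(87500) + 385(63.9) = 33479.
∂q/∂I = 0.153.
E = (0.153) × (87500/33479) = 0.39987…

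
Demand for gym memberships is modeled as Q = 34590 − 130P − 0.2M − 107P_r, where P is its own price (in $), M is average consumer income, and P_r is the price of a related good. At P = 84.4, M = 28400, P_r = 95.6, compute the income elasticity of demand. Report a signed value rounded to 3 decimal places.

-0.737

At the given values, Q = 34590 − 130(84.4) − 0.2(28400) − 107(95.6) = 7708.8.
∂Q/∂M = -0.2.
E = (-0.2) × (28400/7708.8) = -0.73682…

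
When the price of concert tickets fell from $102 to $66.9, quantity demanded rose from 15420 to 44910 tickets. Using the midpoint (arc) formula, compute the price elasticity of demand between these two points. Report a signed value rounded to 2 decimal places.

-2.35

%ΔQ = (44910 − 15420) / [(15420 + 44910)/2] = 29490/30165 = 0.977623…
%ΔP = (66.9 − 102) / [(102 + 66.9)/2] = -35.1/84.45 = -0.415630…
Arc Ed = %ΔQ / %ΔP = (29490/30165) / (-35.1/84.45) = -2.3521…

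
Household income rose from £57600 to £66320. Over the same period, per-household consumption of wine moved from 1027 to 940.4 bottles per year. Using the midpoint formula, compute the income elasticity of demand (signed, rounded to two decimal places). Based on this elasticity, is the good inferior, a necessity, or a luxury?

%ΔQ = (940.4 − 1027)/[( 1027 + 940.4)/2] = -86.6/983.7 = -0.088034…
%ΔIncome = (66320 − 57600)/[( 57600 + 66320)/2] = 8720/61960 = 0.140735…
E_income = (-86.6/983.7) / (8720/61960) = -0.6255…
E_income < 0 ⇒ inferior good.

-0.63; inferior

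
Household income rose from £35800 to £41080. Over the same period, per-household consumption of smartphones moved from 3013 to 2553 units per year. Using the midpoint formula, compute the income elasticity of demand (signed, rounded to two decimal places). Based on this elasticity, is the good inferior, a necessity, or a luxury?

-1.20; inferior

%ΔQ = (2553 − 3013)/[( 3013 + 2553)/2] = -460/2783 = -0.165289…
%ΔIncome = (41080 − 35800)/[( 35800 + 41080)/2] = 5280/38440 = 0.137356…
E_income = (-460/2783) / (5280/38440) = -1.2033…
E_income < 0 ⇒ inferior good.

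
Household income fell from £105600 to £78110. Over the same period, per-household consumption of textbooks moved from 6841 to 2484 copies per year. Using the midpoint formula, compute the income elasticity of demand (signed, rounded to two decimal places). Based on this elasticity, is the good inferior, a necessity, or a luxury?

%ΔQ = (2484 − 6841)/[( 6841 + 2484)/2] = -4357/4662.5 = -0.934477…
%ΔIncome = (78110 − 105600)/[( 105600 + 78110)/2] = -27490/91855 = -0.299276…
E_income = (-4357/4662.5) / (-27490/91855) = 3.1224…
E_income > 1 ⇒ normal good, luxury.

3.12; luxury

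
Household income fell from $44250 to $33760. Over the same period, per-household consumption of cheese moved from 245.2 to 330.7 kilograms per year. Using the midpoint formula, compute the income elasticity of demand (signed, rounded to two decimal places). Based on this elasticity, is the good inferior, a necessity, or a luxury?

-1.10; inferior

%ΔQ = (330.7 − 245.2)/[( 245.2 + 330.7)/2] = 85.5/287.95 = 0.296926…
%ΔIncome = (33760 − 44250)/[( 44250 + 33760)/2] = -10490/39005 = -0.268939…
E_income = (85.5/287.95) / (-10490/39005) = -1.1040…
E_income < 0 ⇒ inferior good.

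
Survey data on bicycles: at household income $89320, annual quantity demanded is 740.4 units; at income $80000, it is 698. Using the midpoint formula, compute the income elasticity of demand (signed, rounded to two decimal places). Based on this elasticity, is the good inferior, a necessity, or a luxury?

0.54; necessity

%ΔQ = (698 − 740.4)/[( 740.4 + 698)/2] = -42.4/719.2 = -0.058954…
%ΔIncome = (80000 − 89320)/[( 89320 + 80000)/2] = -9320/84660 = -0.110087…
E_income = (-42.4/719.2) / (-9320/84660) = 0.5355…
0 < E_income < 1 ⇒ normal good, necessity.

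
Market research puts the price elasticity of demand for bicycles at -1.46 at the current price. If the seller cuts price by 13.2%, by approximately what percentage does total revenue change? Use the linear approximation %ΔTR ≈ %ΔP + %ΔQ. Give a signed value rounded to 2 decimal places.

%ΔQ ≈ Ed × %ΔP = (-1.46) × (-13.2%) = +19.2720%
%ΔTR ≈ %ΔP + %ΔQ = (-13.2%) + (+19.2720%) = +6.0720%

+6.07%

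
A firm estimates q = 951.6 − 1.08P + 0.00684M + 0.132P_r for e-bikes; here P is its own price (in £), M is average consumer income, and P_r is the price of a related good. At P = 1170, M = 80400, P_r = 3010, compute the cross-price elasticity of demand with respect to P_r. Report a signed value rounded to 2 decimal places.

0.63

At the given values, q = 951.6 − 1.08(1170) + 0.00684(80400) + 0.132(3010) = 635.256.
∂q/∂P_r = 0.132.
E = (0.132) × (3010/635.256) = 0.6254…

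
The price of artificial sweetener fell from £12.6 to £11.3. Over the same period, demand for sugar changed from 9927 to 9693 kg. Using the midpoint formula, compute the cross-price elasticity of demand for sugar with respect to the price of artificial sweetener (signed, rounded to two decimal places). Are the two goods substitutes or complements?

%ΔQ_{sugar} = (9693 − 9927)/avg = -234/9810 = -0.023853…
%ΔP_{artificial sweetener} = (11.3 − 12.6)/avg = -1.3/11.95 = -0.108786…
E_cross = (-234/9810) / (-1.3/11.95) = 0.2192…
E_cross > 0 ⇒ the goods are substitutes.

0.22; substitutes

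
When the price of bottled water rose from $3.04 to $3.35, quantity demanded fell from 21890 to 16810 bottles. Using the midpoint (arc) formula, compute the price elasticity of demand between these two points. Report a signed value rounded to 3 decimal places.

%ΔQ = (16810 − 21890) / [(21890 + 16810)/2] = -5080/19350 = -0.262532…
%ΔP = (3.35 − 3.04) / [(3.04 + 3.35)/2] = 0.31/3.195 = 0.097026…
Arc Ed = %ΔQ / %ΔP = (-5080/19350) / (0.31/3.195) = -2.70577…

-2.706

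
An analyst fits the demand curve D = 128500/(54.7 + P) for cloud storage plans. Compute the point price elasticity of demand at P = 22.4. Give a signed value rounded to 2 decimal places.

-0.29

dD/dP = −128500/(54.7 + P)² = -21.6169. At P = 22.4, D = 1666.67.
Ed = (dD/dP)·(P/D) = (-21.6169) × (22.4/1666.67) = -0.2905…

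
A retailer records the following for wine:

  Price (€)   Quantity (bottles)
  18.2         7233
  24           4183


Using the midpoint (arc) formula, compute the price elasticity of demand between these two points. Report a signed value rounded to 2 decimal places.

-1.94

%ΔQ = (4183 − 7233) / [(7233 + 4183)/2] = -3050/5708 = -0.534337…
%ΔP = (24 − 18.2) / [(18.2 + 24)/2] = 5.8/21.1 = 0.274881…
Arc Ed = %ΔQ / %ΔP = (-3050/5708) / (5.8/21.1) = -1.9438…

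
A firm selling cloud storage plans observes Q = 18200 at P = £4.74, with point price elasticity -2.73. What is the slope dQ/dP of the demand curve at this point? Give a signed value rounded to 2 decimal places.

Ed = (dQ/dP)·(P/Q) ⇒ dQ/dP = Ed·Q/P = (-2.73)·18200/4.74 = -10482.2784…

-10482.28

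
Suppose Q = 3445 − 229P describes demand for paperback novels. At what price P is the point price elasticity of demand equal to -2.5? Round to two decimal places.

10.75

Ed = −229P/(3445 − 229P). Set this equal to -2.5:
229P = 2.5·(3445 − 229P) ⇒ 229P(1 + 2.5) = 2.5·3445
P = 2.5·3445 / (229·3.5) = 10.7454…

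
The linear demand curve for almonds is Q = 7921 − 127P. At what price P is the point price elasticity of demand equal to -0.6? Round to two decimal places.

Ed = −127P/(7921 − 127P). Set this equal to -0.6:
127P = 0.6·(7921 − 127P) ⇒ 127P(1 + 0.6) = 0.6·7921
P = 0.6·7921 / (127·1.6) = 23.3887…

23.39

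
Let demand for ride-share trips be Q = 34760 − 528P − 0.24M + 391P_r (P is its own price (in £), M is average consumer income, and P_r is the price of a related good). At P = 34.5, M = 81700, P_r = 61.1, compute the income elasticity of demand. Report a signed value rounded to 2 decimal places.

-0.94

At the given values, Q = 34760 − 528(34.5) − 0.24(81700) + 391(61.1) = 20826.1.
∂Q/∂M = -0.24.
E = (-0.24) × (81700/20826.1) = -0.9415…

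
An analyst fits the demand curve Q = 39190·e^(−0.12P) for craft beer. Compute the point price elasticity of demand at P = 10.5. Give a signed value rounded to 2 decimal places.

dQ/dP = −0.12·Q = -1333.97. At P = 10.5, Q = 11116.4.
Ed = (dQ/dP)·(P/Q) = (-1333.97) × (10.5/11116.4) = -1.26

-1.26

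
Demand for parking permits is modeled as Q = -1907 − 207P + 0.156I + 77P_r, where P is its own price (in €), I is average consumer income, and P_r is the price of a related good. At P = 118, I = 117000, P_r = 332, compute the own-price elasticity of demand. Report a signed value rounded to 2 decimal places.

-1.40

At the given values, Q = -1907 − 207(118) + 0.156(117000) + 77(332) = 17483.
∂Q/∂P = −207.
E = (-207) × (118/17483) = -1.3971…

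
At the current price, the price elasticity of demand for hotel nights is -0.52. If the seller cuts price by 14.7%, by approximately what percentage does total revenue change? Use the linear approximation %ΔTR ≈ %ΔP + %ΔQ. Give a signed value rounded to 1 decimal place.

-7.1%

%ΔQ ≈ Ed × %ΔP = (-0.52) × (-14.7%) = +7.6440%
%ΔTR ≈ %ΔP + %ΔQ = (-14.7%) + (+7.6440%) = -7.0560%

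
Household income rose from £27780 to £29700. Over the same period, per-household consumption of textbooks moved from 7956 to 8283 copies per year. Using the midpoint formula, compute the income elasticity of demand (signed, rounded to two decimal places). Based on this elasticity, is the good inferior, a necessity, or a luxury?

0.60; necessity

%ΔQ = (8283 − 7956)/[( 7956 + 8283)/2] = 327/8119.5 = 0.040273…
%ΔIncome = (29700 − 27780)/[( 27780 + 29700)/2] = 1920/28740 = 0.066805…
E_income = (327/8119.5) / (1920/28740) = 0.6028…
0 < E_income < 1 ⇒ normal good, necessity.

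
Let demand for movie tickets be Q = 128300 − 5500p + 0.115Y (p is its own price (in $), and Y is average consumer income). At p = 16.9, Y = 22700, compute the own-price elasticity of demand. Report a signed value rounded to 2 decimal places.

-2.45

At the given values, Q = 128300 − 5500(16.9) + 0.115(22700) = 37960.5.
∂Q/∂p = −5500.
E = (-5500) × (16.9/37960.5) = -2.4485…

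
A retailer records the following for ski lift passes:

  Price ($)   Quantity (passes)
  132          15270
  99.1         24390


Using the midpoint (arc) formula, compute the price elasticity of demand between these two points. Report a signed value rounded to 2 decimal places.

-1.62

%ΔQ = (24390 − 15270) / [(15270 + 24390)/2] = 9120/19830 = 0.459909…
%ΔP = (99.1 − 132) / [(132 + 99.1)/2] = -32.9/115.55 = -0.284725…
Arc Ed = %ΔQ / %ΔP = (9120/19830) / (-32.9/115.55) = -1.6152…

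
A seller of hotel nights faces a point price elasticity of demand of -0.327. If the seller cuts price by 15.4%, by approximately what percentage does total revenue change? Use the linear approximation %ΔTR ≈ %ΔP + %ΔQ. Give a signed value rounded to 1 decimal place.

%ΔQ ≈ Ed × %ΔP = (-0.327) × (-15.4%) = +5.0358%
%ΔTR ≈ %ΔP + %ΔQ = (-15.4%) + (+5.0358%) = -10.3642%

-10.4%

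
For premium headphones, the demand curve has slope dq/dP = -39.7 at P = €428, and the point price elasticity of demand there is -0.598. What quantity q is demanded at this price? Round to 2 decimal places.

28414.05

Ed = (dq/dP)·(P/q) ⇒ q = (dq/dP)·P/Ed = (-39.7)·428/(-0.598) = 28414.0468…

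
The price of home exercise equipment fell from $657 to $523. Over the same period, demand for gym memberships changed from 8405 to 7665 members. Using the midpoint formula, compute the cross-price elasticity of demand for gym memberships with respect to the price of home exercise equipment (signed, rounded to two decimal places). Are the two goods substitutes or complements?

%ΔQ_{gym memberships} = (7665 − 8405)/avg = -740/8035 = -0.092097…
%ΔP_{home exercise equipment} = (523 − 657)/avg = -134/590 = -0.227118…
E_cross = (-740/8035) / (-134/590) = 0.4055…
E_cross > 0 ⇒ the goods are substitutes.

0.41; substitutes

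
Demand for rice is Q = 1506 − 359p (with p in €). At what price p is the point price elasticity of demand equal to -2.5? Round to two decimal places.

Ed = −359p/(1506 − 359p). Set this equal to -2.5:
359p = 2.5·(1506 − 359p) ⇒ 359p(1 + 2.5) = 2.5·1506
p = 2.5·1506 / (359·3.5) = 2.9964…

3.00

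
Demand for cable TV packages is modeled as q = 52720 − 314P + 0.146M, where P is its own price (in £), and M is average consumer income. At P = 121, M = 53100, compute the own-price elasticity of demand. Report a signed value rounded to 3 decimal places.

-1.690

At the given values, q = 52720 − 314(121) + 0.146(53100) = 22478.6.
∂q/∂P = −314.
E = (-314) × (121/22478.6) = -1.69022…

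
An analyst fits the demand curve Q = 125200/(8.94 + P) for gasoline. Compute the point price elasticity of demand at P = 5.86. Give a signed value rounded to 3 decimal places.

-0.396

dQ/dP = −125200/(8.94 + P)² = -571.585. At P = 5.86, Q = 8459.46.
Ed = (dQ/dP)·(P/Q) = (-571.585) × (5.86/8459.46) = -0.39594…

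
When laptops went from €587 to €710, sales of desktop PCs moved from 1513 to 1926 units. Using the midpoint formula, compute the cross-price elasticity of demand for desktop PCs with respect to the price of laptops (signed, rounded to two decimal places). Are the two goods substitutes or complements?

1.27; substitutes

%ΔQ_{desktop PCs} = (1926 − 1513)/avg = 413/1719.5 = 0.240186…
%ΔP_{laptops} = (710 − 587)/avg = 123/648.5 = 0.189668…
E_cross = (413/1719.5) / (123/648.5) = 1.2663…
E_cross > 0 ⇒ the goods are substitutes.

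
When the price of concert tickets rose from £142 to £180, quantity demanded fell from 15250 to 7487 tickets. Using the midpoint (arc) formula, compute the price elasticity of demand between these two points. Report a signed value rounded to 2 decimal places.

-2.89

%ΔQ = (7487 − 15250) / [(15250 + 7487)/2] = -7763/11368.5 = -0.682851…
%ΔP = (180 − 142) / [(142 + 180)/2] = 38/161 = 0.236024…
Arc Ed = %ΔQ / %ΔP = (-7763/11368.5) / (38/161) = -2.8931…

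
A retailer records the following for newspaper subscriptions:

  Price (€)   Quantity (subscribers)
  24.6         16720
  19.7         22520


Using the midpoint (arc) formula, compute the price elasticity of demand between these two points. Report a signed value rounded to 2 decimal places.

-1.34

%ΔQ = (22520 − 16720) / [(16720 + 22520)/2] = 5800/19620 = 0.295616…
%ΔP = (19.7 − 24.6) / [(24.6 + 19.7)/2] = -4.9/22.15 = -0.221218…
Arc Ed = %ΔQ / %ΔP = (5800/19620) / (-4.9/22.15) = -1.3363…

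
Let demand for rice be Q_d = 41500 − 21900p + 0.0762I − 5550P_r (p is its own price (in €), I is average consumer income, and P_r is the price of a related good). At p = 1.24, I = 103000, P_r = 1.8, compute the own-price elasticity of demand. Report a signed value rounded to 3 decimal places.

-2.225

At the given values, Q_d = 41500 − 21900(1.24) + 0.0762(103000) − 5550(1.8) = 12202.6.
∂Q_d/∂p = −21900.
E = (-21900) × (1.24/12202.6) = -2.22542…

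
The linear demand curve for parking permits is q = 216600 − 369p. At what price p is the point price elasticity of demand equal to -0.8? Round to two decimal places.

Ed = −369p/(216600 − 369p). Set this equal to -0.8:
369p = 0.8·(216600 − 369p) ⇒ 369p(1 + 0.8) = 0.8·216600
p = 0.8·216600 / (369·1.8) = 260.8852…

260.89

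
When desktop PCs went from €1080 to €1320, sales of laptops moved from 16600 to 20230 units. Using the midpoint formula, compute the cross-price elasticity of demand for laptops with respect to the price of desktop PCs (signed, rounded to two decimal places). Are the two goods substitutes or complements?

0.99; substitutes

%ΔQ_{laptops} = (20230 − 16600)/avg = 3630/18415 = 0.197121…
%ΔP_{desktop PCs} = (1320 − 1080)/avg = 240/1200 = 0.2
E_cross = (3630/18415) / (240/1200) = 0.9856…
E_cross > 0 ⇒ the goods are substitutes.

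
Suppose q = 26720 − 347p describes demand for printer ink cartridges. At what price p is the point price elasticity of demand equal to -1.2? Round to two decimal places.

42.00

Ed = −347p/(26720 − 347p). Set this equal to -1.2:
347p = 1.2·(26720 − 347p) ⇒ 347p(1 + 1.2) = 1.2·26720
p = 1.2·26720 / (347·2.2) = 42.0015…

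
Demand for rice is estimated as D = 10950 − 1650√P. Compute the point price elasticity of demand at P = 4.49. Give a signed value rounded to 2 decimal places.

-0.23

dD/dP = −1650/(2√P) = -389.342. At P = 4.49, D = 7453.71.
Ed = (dD/dP)·(P/D) = (-389.342) × (4.49/7453.71) = -0.2345…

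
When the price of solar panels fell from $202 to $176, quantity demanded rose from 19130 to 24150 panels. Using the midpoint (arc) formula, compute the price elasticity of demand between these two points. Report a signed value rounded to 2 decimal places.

%ΔQ = (24150 − 19130) / [(19130 + 24150)/2] = 5020/21640 = 0.231977…
%ΔP = (176 − 202) / [(202 + 176)/2] = -26/189 = -0.137566…
Arc Ed = %ΔQ / %ΔP = (5020/21640) / (-26/189) = -1.6863…

-1.69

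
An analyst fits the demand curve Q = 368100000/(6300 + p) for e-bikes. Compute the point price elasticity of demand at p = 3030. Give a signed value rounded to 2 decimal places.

-0.32

dQ/dp = −368100000/(6300 + p)² = -4.22866. At p = 3030, Q = 39453.4.
Ed = (dQ/dp)·(p/Q) = (-4.22866) × (3030/39453.4) = -0.3247…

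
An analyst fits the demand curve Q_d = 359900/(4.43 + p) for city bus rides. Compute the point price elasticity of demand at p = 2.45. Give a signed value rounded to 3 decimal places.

dQ_d/dp = −359900/(4.43 + p)² = -7603.35. At p = 2.45, Q_d = 52311.
Ed = (dQ_d/dp)·(p/Q_d) = (-7603.35) × (2.45/52311) = -0.35610…

-0.356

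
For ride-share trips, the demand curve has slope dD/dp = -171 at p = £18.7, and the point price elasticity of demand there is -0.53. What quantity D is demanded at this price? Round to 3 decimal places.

Ed = (dD/dp)·(p/D) ⇒ D = (dD/dp)·p/Ed = (-171)·18.7/(-0.53) = 6033.39622…

6033.396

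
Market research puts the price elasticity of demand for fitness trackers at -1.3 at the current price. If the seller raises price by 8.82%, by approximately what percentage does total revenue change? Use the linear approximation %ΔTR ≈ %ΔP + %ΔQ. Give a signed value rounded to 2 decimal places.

-2.65%

%ΔQ ≈ Ed × %ΔP = (-1.3) × (+8.82%) = -11.4660%
%ΔTR ≈ %ΔP + %ΔQ = (+8.82%) + (-11.4660%) = -2.6460%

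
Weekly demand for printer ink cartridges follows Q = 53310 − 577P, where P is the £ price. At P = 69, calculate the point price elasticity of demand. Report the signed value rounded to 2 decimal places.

-2.95

dQ/dP = −577. At P = 69, Q = 53310 − 577(69) = 13497.
Ed = (dQ/dP)·(P/Q) = −577 × (69/13497) = -2.9497…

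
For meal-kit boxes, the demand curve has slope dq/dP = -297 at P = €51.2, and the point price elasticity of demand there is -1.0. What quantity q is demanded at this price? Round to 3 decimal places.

15206.400

Ed = (dq/dP)·(P/q) ⇒ q = (dq/dP)·P/Ed = (-297)·51.2/(-1.0) = 15206.4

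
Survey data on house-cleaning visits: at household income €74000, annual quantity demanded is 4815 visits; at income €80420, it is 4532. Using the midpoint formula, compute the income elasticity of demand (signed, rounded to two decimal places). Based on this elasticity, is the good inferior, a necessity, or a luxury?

%ΔQ = (4532 − 4815)/[( 4815 + 4532)/2] = -283/4673.5 = -0.060554…
%ΔIncome = (80420 − 74000)/[( 74000 + 80420)/2] = 6420/77210 = 0.083149…
E_income = (-283/4673.5) / (6420/77210) = -0.7282…
E_income < 0 ⇒ inferior good.

-0.73; inferior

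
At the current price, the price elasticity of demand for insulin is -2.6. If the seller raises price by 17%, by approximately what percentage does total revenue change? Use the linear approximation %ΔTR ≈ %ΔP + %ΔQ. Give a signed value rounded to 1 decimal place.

%ΔQ ≈ Ed × %ΔP = (-2.6) × (+17%) = -44.2000%
%ΔTR ≈ %ΔP + %ΔQ = (+17%) + (-44.2000%) = -27.2000%

-27.2%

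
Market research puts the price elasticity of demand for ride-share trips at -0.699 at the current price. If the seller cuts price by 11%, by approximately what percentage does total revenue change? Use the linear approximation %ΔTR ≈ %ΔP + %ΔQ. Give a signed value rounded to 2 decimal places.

%ΔQ ≈ Ed × %ΔP = (-0.699) × (-11%) = +7.6890%
%ΔTR ≈ %ΔP + %ΔQ = (-11%) + (+7.6890%) = -3.3110%

-3.31%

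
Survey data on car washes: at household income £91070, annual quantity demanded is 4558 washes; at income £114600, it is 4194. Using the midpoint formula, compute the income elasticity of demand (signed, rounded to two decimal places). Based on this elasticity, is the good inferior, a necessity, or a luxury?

-0.36; inferior

%ΔQ = (4194 − 4558)/[( 4558 + 4194)/2] = -364/4376 = -0.083180…
%ΔIncome = (114600 − 91070)/[( 91070 + 114600)/2] = 23530/102835 = 0.228813…
E_income = (-364/4376) / (23530/102835) = -0.3635…
E_income < 0 ⇒ inferior good.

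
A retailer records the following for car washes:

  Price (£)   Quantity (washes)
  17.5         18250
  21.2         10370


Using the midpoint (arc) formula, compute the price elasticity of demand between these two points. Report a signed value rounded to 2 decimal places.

-2.88

%ΔQ = (10370 − 18250) / [(18250 + 10370)/2] = -7880/14310 = -0.550663…
%ΔP = (21.2 − 17.5) / [(17.5 + 21.2)/2] = 3.7/19.35 = 0.191214…
Arc Ed = %ΔQ / %ΔP = (-7880/14310) / (3.7/19.35) = -2.8798…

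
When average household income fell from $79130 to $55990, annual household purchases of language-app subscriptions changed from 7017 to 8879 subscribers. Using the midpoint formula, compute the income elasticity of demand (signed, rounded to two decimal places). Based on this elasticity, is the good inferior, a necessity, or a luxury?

%ΔQ = (8879 − 7017)/[( 7017 + 8879)/2] = 1862/7948 = 0.234272…
%ΔIncome = (55990 − 79130)/[( 79130 + 55990)/2] = -23140/67560 = -0.342510…
E_income = (1862/7948) / (-23140/67560) = -0.6839…
E_income < 0 ⇒ inferior good.

-0.68; inferior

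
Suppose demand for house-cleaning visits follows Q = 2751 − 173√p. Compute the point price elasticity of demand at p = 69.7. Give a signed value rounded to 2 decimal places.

-0.55

dQ/dp = −173/(2√p) = -10.361. At p = 69.7, Q = 1306.68.
Ed = (dQ/dp)·(p/Q) = (-10.361) × (69.7/1306.68) = -0.5526…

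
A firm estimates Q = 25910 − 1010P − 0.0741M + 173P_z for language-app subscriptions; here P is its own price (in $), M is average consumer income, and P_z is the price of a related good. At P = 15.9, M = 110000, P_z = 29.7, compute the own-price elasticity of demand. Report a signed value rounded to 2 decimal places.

-2.35

At the given values, Q = 25910 − 1010(15.9) − 0.0741(110000) + 173(29.7) = 6838.1.
∂Q/∂P = −1010.
E = (-1010) × (15.9/6838.1) = -2.3484…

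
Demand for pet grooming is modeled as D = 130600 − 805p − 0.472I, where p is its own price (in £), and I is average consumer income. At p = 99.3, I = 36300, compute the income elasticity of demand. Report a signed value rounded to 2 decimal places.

At the given values, D = 130600 − 805(99.3) − 0.472(36300) = 33529.9.
∂D/∂I = -0.472.
E = (-0.472) × (36300/33529.9) = -0.5109…

-0.51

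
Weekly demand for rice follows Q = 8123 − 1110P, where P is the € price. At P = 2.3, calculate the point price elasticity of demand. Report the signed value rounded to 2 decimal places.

dQ/dP = −1110. At P = 2.3, Q = 8123 − 1110(2.3) = 5570.
Ed = (dQ/dP)·(P/Q) = −1110 × (2.3/5570) = -0.4583…

-0.46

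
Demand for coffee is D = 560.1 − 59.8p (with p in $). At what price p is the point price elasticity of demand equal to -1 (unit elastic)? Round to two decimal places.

Ed = −59.8p/(560.1 − 59.8p). Set this equal to -1:
59.8p = 1·(560.1 − 59.8p) ⇒ 59.8p(1 + 1) = 1·560.1
p = 1·560.1 / (59.8·2) = 4.6831…

4.68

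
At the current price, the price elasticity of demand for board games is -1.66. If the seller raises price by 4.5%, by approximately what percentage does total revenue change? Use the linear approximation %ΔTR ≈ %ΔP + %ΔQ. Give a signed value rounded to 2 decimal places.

-2.97%

%ΔQ ≈ Ed × %ΔP = (-1.66) × (+4.5%) = -7.4700%
%ΔTR ≈ %ΔP + %ΔQ = (+4.5%) + (-7.4700%) = -2.9700%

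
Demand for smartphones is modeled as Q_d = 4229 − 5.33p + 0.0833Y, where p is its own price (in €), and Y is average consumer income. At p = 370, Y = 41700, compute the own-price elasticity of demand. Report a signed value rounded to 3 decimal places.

-0.344

At the given values, Q_d = 4229 − 5.33(370) + 0.0833(41700) = 5730.51.
∂Q_d/∂p = −5.33.
E = (-5.33) × (370/5730.51) = -0.34414…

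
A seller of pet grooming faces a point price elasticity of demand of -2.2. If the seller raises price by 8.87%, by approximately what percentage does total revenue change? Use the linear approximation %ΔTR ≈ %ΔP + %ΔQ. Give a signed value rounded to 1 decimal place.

-10.6%

%ΔQ ≈ Ed × %ΔP = (-2.2) × (+8.87%) = -19.5140%
%ΔTR ≈ %ΔP + %ΔQ = (+8.87%) + (-19.5140%) = -10.6440%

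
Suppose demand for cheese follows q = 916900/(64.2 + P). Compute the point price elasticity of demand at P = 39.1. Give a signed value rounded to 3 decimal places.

dq/dP = −916900/(64.2 + P)² = -85.9254. At P = 39.1, q = 8876.09.
Ed = (dq/dP)·(P/q) = (-85.9254) × (39.1/8876.09) = -0.37850…

-0.379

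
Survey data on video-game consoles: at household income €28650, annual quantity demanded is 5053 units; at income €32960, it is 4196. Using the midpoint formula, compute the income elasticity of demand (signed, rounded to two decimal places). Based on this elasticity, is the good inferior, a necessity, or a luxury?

-1.32; inferior

%ΔQ = (4196 − 5053)/[( 5053 + 4196)/2] = -857/4624.5 = -0.185317…
%ΔIncome = (32960 − 28650)/[( 28650 + 32960)/2] = 4310/30805 = 0.139912…
E_income = (-857/4624.5) / (4310/30805) = -1.3245…
E_income < 0 ⇒ inferior good.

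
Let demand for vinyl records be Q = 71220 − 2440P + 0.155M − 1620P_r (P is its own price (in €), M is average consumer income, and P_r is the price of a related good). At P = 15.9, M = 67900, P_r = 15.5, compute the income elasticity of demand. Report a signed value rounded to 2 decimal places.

At the given values, Q = 71220 − 2440(15.9) + 0.155(67900) − 1620(15.5) = 17838.5.
∂Q/∂M = 0.155.
E = (0.155) × (67900/17838.5) = 0.5899…

0.59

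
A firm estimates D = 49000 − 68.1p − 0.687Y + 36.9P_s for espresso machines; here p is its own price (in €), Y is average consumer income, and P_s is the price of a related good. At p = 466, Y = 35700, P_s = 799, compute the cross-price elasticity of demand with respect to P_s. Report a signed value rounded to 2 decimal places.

1.33

At the given values, D = 49000 − 68.1(466) − 0.687(35700) + 36.9(799) = 22222.6.
∂D/∂P_s = 36.9.
E = (36.9) × (799/22222.6) = 1.3267…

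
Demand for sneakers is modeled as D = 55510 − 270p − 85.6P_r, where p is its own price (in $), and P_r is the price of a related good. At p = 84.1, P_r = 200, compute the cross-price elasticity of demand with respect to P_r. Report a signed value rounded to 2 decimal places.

At the given values, D = 55510 − 270(84.1) − 85.6(200) = 15683.
∂D/∂P_r = -85.6.
E = (-85.6) × (200/15683) = -1.0916…

-1.09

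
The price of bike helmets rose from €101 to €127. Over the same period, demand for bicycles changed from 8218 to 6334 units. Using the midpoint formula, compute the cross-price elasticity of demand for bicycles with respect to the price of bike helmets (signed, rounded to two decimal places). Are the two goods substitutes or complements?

-1.14; complements

%ΔQ_{bicycles} = (6334 − 8218)/avg = -1884/7276 = -0.258933…
%ΔP_{bike helmets} = (127 − 101)/avg = 26/114 = 0.228070…
E_cross = (-1884/7276) / (26/114) = -1.1353…
E_cross < 0 ⇒ the goods are complements.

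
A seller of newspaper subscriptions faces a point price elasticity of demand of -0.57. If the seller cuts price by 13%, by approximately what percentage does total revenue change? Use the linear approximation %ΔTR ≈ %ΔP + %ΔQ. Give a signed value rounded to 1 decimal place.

-5.6%

%ΔQ ≈ Ed × %ΔP = (-0.57) × (-13%) = +7.4100%
%ΔTR ≈ %ΔP + %ΔQ = (-13%) + (+7.4100%) = -5.5900%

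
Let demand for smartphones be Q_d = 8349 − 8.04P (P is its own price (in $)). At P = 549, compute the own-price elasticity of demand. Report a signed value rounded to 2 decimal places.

At the given values, Q_d = 8349 − 8.04(549) = 3935.04.
∂Q_d/∂P = −8.04.
E = (-8.04) × (549/3935.04) = -1.1217…

-1.12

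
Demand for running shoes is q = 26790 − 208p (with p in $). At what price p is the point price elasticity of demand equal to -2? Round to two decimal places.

Ed = −208p/(26790 − 208p). Set this equal to -2:
208p = 2·(26790 − 208p) ⇒ 208p(1 + 2) = 2·26790
p = 2·26790 / (208·3) = 85.8653…

85.87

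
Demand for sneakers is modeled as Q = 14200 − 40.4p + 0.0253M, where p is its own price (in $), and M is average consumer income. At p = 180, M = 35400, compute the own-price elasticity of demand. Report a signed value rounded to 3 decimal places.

-0.929

At the given values, Q = 14200 − 40.4(180) + 0.0253(35400) = 7823.62.
∂Q/∂p = −40.4.
E = (-40.4) × (180/7823.62) = -0.92949…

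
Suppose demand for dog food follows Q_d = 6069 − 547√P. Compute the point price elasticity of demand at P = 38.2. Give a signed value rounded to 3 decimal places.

-0.629

dQ_d/dP = −547/(2√P) = -44.2513. At P = 38.2, Q_d = 2688.2.
Ed = (dQ_d/dP)·(P/Q_d) = (-44.2513) × (38.2/2688.2) = -0.62882…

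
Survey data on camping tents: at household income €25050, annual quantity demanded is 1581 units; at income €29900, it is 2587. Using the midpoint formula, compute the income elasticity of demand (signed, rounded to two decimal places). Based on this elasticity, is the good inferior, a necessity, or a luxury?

2.73; luxury

%ΔQ = (2587 − 1581)/[( 1581 + 2587)/2] = 1006/2084 = 0.482725…
%ΔIncome = (29900 − 25050)/[( 25050 + 29900)/2] = 4850/27475 = 0.176524…
E_income = (1006/2084) / (4850/27475) = 2.7346…
E_income > 1 ⇒ normal good, luxury.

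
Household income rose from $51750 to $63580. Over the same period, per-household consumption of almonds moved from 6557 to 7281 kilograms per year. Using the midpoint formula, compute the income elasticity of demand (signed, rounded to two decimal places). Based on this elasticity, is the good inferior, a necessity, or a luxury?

0.51; necessity

%ΔQ = (7281 − 6557)/[( 6557 + 7281)/2] = 724/6919 = 0.104639…
%ΔIncome = (63580 − 51750)/[( 51750 + 63580)/2] = 11830/57665 = 0.205150…
E_income = (724/6919) / (11830/57665) = 0.5100…
0 < E_income < 1 ⇒ normal good, necessity.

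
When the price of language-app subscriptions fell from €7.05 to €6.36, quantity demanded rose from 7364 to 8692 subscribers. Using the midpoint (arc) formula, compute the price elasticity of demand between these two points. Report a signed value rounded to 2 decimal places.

-1.61

%ΔQ = (8692 − 7364) / [(7364 + 8692)/2] = 1328/8028 = 0.165421…
%ΔP = (6.36 − 7.05) / [(7.05 + 6.36)/2] = -0.69/6.705 = -0.102908…
Arc Ed = %ΔQ / %ΔP = (1328/8028) / (-0.69/6.705) = -1.6074…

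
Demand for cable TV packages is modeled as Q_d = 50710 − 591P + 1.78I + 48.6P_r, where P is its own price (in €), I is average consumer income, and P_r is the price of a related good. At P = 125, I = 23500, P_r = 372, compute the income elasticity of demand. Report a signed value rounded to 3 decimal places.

1.138

At the given values, Q_d = 50710 − 591(125) + 1.78(23500) + 48.6(372) = 36744.2.
∂Q_d/∂I = 1.78.
E = (1.78) × (23500/36744.2) = 1.13841…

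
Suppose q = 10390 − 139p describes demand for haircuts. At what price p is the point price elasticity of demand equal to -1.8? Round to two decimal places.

48.05

Ed = −139p/(10390 − 139p). Set this equal to -1.8:
139p = 1.8·(10390 − 139p) ⇒ 139p(1 + 1.8) = 1.8·10390
p = 1.8·10390 / (139·2.8) = 48.0524…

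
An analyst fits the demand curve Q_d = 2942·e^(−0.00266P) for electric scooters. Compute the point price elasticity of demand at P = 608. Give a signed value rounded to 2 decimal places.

dQ_d/dP = −0.00266·Q_d = -1.55292. At P = 608, Q_d = 583.804.
Ed = (dQ_d/dP)·(P/Q_d) = (-1.55292) × (608/583.804) = -1.6172…

-1.62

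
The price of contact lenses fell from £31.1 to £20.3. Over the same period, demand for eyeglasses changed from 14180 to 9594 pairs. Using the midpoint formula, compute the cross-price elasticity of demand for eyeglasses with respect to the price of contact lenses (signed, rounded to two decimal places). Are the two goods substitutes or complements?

%ΔQ_{eyeglasses} = (9594 − 14180)/avg = -4586/11887 = -0.385799…
%ΔP_{contact lenses} = (20.3 − 31.1)/avg = -10.8/25.7 = -0.420233…
E_cross = (-4586/11887) / (-10.8/25.7) = 0.9180…
E_cross > 0 ⇒ the goods are substitutes.

0.92; substitutes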